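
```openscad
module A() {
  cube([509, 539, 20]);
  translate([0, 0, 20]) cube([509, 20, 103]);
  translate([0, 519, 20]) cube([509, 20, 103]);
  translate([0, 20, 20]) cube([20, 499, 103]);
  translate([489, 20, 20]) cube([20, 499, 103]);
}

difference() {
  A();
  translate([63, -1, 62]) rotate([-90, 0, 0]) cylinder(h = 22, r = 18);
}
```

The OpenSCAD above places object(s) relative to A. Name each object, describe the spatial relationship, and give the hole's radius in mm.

A is an open box. The open box has a circular hole through its front wall. The hole's radius is 18 mm.

The subtracted cylinder has r = 18 mm.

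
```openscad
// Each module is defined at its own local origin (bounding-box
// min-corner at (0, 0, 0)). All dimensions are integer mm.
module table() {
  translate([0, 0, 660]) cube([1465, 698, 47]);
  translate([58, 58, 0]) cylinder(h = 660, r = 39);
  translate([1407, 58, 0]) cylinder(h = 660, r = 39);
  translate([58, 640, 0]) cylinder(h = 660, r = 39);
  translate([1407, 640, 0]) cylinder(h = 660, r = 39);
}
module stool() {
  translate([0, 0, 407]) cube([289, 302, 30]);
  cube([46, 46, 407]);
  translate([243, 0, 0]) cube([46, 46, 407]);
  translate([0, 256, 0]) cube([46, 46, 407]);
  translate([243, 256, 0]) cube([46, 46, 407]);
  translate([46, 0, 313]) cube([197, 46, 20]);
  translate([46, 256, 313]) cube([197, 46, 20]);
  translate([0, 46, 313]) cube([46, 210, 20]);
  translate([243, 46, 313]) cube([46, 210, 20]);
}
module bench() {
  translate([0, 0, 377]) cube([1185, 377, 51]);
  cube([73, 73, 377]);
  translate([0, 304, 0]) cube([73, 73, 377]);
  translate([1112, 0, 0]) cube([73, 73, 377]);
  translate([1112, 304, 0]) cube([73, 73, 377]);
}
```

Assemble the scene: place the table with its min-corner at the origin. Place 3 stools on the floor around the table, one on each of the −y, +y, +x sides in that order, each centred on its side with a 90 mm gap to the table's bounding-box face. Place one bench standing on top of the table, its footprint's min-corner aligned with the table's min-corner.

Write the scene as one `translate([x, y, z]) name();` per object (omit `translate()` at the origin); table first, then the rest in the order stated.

table();
translate([588, -392, 0]) stool();
translate([588, 788, 0]) stool();
translate([1555, 198, 0]) stool();
translate([0, 0, 707]) bench();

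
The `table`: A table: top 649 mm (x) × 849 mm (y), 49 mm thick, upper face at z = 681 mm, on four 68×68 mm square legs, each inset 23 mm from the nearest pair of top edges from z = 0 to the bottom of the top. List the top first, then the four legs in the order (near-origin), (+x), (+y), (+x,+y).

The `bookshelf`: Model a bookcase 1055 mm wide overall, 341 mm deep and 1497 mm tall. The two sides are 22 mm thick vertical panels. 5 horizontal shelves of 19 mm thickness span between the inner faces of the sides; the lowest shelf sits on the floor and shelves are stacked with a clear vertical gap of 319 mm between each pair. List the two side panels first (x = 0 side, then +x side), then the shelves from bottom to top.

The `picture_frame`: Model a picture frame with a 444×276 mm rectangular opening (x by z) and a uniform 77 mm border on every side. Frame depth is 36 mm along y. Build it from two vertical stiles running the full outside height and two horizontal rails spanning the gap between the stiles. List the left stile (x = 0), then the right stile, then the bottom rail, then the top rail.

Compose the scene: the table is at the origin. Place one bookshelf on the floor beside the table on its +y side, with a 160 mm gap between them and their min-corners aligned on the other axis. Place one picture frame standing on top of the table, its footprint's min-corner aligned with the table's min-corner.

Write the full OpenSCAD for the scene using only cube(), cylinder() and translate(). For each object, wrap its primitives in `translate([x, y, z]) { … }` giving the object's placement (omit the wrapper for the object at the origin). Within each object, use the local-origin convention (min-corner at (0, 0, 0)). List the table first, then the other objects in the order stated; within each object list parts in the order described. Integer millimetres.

translate([0, 0, 632]) cube([649, 849, 49]);
translate([23, 23, 0]) cube([68, 68, 632]);
translate([558, 23, 0]) cube([68, 68, 632]);
translate([23, 758, 0]) cube([68, 68, 632]);
translate([558, 758, 0]) cube([68, 68, 632]);
translate([0, 1009, 0]) {
  cube([22, 341, 1497]);
  translate([1033, 0, 0]) cube([22, 341, 1497]);
  translate([22, 0, 0]) cube([1011, 341, 19]);
  translate([22, 0, 338]) cube([1011, 341, 19]);
  translate([22, 0, 676]) cube([1011, 341, 19]);
  translate([22, 0, 1014]) cube([1011, 341, 19]);
  translate([22, 0, 1352]) cube([1011, 341, 19]);
}
translate([0, 0, 681]) {
  cube([77, 36, 430]);
  translate([521, 0, 0]) cube([77, 36, 430]);
  translate([77, 0, 0]) cube([444, 36, 77]);
  translate([77, 0, 353]) cube([444, 36, 77]);
}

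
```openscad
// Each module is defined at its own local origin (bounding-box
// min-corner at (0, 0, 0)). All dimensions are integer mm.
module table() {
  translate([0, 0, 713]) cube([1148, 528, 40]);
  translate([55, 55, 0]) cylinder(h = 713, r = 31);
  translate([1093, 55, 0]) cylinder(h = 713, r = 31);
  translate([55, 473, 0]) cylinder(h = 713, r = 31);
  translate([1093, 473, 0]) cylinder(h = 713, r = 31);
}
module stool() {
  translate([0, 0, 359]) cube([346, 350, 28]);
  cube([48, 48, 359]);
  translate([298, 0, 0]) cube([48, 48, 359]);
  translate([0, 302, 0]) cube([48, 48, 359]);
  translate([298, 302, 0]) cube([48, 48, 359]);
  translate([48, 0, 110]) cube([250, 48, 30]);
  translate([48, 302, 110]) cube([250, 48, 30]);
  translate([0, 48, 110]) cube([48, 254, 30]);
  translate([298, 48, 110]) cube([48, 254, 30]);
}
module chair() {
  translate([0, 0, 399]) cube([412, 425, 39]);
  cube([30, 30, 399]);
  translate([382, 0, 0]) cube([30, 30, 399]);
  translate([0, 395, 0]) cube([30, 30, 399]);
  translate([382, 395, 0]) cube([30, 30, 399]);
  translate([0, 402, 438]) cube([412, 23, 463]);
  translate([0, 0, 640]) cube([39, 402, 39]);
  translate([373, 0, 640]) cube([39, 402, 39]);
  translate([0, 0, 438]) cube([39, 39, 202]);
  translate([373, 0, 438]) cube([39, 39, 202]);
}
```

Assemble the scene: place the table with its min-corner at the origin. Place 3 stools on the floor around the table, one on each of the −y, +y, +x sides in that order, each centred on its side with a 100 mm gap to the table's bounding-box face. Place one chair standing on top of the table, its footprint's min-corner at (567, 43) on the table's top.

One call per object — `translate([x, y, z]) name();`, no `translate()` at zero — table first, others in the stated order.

table();
translate([401, -450, 0]) stool();
translate([401, 628, 0]) stool();
translate([1248, 89, 0]) stool();
translate([567, 43, 753]) chair();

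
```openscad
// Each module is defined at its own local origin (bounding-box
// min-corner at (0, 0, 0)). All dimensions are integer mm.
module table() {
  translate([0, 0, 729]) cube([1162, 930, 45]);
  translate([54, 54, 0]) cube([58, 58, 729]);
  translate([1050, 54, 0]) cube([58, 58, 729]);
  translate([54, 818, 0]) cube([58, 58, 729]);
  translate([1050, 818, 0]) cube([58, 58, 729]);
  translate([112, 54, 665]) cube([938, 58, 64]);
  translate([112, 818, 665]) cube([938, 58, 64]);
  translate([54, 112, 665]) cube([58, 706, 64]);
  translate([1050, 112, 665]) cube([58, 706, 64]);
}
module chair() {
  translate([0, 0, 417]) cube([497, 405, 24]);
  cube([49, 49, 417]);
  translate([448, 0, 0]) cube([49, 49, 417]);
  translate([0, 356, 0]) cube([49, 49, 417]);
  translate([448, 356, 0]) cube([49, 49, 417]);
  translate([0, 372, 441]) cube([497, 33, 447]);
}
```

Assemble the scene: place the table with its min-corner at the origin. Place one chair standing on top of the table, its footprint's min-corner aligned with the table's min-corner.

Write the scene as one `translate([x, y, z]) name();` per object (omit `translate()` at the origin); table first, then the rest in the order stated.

table();
translate([0, 0, 774]) chair();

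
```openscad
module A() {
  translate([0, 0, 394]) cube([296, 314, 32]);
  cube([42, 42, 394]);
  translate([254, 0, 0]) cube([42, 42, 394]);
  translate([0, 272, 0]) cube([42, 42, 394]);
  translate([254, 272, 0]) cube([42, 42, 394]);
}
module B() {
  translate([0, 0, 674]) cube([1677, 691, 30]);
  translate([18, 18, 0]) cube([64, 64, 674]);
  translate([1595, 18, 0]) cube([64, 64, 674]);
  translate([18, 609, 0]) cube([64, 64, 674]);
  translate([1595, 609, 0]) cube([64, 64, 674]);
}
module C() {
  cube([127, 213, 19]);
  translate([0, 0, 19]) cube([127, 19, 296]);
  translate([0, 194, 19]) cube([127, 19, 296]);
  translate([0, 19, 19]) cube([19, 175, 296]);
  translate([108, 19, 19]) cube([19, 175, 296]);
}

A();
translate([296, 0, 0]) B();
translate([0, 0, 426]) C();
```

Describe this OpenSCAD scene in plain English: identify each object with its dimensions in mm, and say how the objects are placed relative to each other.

A is a simple wooden stool: a rectangular seat 296 mm (x) by 314 mm (y), 32 mm thick, top face at z = 426 mm, on four square legs, each 42×42 mm in cross-section. The legs rest on z = 0, each flush with a corner of the seat.

B is a rectangular dining table. The top is 1677×691×30 mm with its upper surface at z = 704 mm. It stands on four 64×64 mm square legs, each inset 18 mm from the nearest pair of top edges, running from the floor to the underside of the top.

C is an open storage box with external size 127×213×315 mm and wall thickness 19 mm (the base is also 19 mm thick). The base covers the whole footprint; the four walls stand on the base, with the y-facing walls full-width and the x-facing walls fitting between their inner faces.

The table is against the stool's +x side, with their −y faces flush. The open box is on top of the stool.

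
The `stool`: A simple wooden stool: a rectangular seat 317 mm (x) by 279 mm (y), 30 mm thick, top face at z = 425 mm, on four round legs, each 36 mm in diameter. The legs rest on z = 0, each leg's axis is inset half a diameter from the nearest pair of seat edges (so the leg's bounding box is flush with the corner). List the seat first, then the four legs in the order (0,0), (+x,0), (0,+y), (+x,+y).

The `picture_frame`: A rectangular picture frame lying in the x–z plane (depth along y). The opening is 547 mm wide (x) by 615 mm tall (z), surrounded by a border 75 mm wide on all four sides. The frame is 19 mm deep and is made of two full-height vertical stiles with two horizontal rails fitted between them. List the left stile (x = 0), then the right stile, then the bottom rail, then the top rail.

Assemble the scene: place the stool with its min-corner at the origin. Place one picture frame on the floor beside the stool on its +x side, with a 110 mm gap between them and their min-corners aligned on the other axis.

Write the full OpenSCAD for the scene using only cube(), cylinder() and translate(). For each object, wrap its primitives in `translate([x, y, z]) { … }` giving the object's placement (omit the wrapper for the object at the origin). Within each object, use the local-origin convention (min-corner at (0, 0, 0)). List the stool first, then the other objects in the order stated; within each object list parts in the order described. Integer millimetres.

translate([0, 0, 395]) cube([317, 279, 30]);
translate([18, 18, 0]) cylinder(h = 395, r = 18);
translate([299, 18, 0]) cylinder(h = 395, r = 18);
translate([18, 261, 0]) cylinder(h = 395, r = 18);
translate([299, 261, 0]) cylinder(h = 395, r = 18);
translate([427, 0, 0]) {
  cube([75, 19, 765]);
  translate([622, 0, 0]) cube([75, 19, 765]);
  translate([75, 0, 0]) cube([547, 19, 75]);
  translate([75, 0, 690]) cube([547, 19, 75]);
}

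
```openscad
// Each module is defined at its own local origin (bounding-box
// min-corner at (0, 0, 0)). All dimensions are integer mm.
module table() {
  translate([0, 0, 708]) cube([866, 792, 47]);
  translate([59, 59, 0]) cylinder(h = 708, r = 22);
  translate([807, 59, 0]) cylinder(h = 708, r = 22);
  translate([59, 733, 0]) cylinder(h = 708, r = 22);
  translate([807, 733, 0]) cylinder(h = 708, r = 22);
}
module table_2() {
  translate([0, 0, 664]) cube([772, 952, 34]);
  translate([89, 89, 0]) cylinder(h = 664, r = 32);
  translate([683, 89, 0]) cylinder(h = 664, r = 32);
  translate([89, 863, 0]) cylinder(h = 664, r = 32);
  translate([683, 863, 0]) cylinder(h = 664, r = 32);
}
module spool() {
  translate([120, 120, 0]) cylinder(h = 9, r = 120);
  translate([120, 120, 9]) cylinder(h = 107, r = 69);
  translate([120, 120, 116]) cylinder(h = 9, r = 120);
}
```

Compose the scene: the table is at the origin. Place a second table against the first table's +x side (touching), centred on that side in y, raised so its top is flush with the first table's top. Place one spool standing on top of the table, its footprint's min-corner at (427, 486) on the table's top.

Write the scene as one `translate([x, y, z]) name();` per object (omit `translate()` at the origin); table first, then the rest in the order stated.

table();
translate([866, -80, 57]) table_2();
translate([427, 486, 755]) spool();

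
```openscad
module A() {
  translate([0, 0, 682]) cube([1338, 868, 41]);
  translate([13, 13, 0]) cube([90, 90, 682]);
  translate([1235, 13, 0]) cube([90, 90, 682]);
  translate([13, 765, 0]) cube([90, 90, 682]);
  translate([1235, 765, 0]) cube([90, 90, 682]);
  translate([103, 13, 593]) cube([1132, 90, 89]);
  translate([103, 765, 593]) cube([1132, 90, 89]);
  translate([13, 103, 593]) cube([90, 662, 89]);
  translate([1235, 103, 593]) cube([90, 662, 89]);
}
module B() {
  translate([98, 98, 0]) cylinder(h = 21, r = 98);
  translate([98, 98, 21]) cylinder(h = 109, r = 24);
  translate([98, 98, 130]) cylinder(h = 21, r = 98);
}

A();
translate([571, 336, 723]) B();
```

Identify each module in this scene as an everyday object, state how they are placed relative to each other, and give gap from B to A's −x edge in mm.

A is a table. B is a spool. The spool is on top of the table, centred. The gap from the spool to the table's −x edge is 571 mm.

The spool's min-x is at 571; the table's min-x is 0; gap = 571 mm.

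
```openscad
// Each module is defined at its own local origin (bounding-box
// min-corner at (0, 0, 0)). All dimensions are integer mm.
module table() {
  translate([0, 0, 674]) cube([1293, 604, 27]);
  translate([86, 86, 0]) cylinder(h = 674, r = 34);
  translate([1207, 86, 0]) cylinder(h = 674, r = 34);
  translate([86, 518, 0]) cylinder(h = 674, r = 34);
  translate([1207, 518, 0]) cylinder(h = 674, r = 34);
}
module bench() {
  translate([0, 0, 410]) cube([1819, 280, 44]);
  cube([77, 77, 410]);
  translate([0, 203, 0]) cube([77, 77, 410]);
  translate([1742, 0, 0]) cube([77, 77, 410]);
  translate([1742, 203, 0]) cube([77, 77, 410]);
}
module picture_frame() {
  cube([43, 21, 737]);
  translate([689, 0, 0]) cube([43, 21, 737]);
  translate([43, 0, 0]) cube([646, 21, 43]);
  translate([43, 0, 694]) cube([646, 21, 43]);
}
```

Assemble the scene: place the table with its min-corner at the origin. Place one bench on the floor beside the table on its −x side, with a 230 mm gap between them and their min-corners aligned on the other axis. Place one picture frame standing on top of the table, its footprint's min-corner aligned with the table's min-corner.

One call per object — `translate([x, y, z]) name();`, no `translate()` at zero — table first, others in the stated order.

table();
translate([-2049, 0, 0]) bench();
translate([0, 0, 701]) picture_frame();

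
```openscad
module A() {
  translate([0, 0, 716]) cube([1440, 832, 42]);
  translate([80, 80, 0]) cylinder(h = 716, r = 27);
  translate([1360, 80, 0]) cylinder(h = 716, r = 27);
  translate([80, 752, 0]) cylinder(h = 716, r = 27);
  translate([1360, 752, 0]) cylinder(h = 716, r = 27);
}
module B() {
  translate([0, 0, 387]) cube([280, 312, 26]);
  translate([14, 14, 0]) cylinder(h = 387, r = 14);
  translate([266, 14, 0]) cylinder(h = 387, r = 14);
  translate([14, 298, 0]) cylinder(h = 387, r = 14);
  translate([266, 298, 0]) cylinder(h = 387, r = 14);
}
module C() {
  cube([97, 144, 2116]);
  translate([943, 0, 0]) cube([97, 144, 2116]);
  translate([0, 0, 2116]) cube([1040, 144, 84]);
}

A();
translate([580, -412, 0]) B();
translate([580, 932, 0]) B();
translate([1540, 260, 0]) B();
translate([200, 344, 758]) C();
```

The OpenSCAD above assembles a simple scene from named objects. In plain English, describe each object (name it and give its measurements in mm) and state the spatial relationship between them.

A is a table: top 1440 mm (x) × 832 mm (y), 42 mm thick, upper face at z = 758 mm, on four round legs of 54 mm diameter, each leg's bounding box inset 53 mm from the nearest pair of top edges, running from z = 0 to the bottom of the top.

B is a four-legged stool. The seat is a 280×312×26 mm slab whose top surface is at z = 413 mm; four round legs, each 28 mm in diameter, run from the floor (z = 0) to the underside of the seat, each leg's axis is inset half a diameter from the nearest pair of seat edges (so the leg's bounding box is flush with the corner).

C is a door frame. The clear opening is 846 mm wide and 2116 mm high. Two 97 mm wide jambs, 144 mm deep, stand either side of the opening from the floor to the top of the opening. A 84 mm thick head sits across the top of both jambs, spanning the full outside width of the frame.

Three stools sit around the table at the −y, +y, +x sides. The door frame is on top of the table, centred.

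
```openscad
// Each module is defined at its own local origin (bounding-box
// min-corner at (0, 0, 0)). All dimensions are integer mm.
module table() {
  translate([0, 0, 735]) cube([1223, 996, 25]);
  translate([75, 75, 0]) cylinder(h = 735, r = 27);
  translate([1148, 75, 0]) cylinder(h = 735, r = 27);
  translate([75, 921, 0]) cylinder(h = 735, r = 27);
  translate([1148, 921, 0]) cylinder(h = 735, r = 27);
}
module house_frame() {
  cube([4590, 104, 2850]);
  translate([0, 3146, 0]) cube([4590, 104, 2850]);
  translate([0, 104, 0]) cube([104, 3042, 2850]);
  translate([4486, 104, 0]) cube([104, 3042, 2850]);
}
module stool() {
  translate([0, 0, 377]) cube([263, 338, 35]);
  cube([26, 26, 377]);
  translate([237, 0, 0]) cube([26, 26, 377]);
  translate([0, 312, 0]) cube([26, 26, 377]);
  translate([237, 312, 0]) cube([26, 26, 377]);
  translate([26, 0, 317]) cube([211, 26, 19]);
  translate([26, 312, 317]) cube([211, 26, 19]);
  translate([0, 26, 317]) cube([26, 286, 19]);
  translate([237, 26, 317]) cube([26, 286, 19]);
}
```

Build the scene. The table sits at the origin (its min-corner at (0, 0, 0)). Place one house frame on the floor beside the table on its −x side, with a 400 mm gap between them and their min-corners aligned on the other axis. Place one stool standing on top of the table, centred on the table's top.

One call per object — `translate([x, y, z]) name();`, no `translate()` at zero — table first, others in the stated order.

table();
translate([-4990, 0, 0]) house_frame();
translate([480, 329, 760]) stool();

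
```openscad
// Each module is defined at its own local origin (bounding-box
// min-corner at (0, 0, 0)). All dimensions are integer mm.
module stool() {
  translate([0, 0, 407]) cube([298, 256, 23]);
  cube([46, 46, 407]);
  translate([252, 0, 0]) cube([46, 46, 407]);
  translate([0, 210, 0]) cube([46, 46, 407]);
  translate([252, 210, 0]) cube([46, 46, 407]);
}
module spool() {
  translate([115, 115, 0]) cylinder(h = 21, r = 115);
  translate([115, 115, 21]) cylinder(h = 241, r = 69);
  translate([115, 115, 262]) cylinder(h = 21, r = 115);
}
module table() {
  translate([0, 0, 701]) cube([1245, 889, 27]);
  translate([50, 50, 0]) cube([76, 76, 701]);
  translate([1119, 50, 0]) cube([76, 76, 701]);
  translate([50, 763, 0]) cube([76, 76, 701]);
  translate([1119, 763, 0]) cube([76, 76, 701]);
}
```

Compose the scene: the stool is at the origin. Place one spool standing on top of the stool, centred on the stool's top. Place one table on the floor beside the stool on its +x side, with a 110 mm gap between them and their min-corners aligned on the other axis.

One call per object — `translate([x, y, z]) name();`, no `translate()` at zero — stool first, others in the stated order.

stool();
translate([34, 13, 430]) spool();
translate([408, 0, 0]) table();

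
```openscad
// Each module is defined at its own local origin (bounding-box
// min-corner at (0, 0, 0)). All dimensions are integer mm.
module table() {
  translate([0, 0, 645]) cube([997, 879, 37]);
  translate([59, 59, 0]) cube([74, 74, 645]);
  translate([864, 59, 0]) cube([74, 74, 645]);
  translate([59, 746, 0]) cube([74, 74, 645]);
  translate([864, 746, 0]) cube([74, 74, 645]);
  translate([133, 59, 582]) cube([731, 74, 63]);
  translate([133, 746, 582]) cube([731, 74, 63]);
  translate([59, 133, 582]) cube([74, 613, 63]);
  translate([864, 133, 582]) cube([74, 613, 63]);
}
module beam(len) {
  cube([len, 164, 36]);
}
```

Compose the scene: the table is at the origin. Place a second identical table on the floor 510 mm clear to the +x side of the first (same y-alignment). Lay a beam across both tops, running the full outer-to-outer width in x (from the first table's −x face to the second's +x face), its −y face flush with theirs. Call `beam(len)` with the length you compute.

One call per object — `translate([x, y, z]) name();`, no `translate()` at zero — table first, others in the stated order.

table();
translate([1507, 0, 0]) table();
translate([0, 0, 682]) beam(2504);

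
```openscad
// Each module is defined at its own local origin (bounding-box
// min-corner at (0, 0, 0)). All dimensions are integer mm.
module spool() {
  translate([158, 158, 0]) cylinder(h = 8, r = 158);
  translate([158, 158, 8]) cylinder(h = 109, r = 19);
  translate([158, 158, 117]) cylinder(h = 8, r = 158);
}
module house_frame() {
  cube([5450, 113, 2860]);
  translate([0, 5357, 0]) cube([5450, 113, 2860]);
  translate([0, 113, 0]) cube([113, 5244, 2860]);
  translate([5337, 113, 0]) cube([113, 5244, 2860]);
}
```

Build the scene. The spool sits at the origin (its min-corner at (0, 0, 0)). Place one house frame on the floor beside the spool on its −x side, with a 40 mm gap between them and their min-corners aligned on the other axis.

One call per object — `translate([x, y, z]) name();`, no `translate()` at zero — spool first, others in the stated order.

spool();
translate([-5490, 0, 0]) house_frame();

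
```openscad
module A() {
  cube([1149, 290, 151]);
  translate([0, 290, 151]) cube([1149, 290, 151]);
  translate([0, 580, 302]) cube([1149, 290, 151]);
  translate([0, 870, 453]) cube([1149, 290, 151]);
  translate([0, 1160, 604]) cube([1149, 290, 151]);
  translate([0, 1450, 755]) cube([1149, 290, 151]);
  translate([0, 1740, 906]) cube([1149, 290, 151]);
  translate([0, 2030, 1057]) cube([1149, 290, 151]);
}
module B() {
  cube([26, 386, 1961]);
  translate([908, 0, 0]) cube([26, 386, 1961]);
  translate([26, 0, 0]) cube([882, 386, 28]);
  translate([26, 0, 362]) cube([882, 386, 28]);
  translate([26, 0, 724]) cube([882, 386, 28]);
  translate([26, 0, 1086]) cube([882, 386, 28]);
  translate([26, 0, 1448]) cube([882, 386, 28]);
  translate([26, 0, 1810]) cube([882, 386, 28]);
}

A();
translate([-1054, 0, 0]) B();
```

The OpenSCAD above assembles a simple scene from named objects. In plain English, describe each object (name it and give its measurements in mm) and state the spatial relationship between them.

A is a straight staircase of 8 solid steps. Each step is 1149 mm wide (x), 290 mm deep (y, the going) and 151 mm tall (the rise). The first step rests on the floor; each subsequent step sits one going further in +y and one rise higher in +z, directly behind and above the previous step with no overlap.

B is a bookshelf 934 mm wide overall, 386 mm deep and 1961 mm tall. The two sides are 26 mm thick vertical panels. 6 horizontal shelves of 28 mm thickness span between the inner faces of the sides; the lowest shelf sits on the floor and shelves are stacked with a clear vertical gap of 334 mm between each pair.

The bookshelf is on the floor beside the staircase on its −x side.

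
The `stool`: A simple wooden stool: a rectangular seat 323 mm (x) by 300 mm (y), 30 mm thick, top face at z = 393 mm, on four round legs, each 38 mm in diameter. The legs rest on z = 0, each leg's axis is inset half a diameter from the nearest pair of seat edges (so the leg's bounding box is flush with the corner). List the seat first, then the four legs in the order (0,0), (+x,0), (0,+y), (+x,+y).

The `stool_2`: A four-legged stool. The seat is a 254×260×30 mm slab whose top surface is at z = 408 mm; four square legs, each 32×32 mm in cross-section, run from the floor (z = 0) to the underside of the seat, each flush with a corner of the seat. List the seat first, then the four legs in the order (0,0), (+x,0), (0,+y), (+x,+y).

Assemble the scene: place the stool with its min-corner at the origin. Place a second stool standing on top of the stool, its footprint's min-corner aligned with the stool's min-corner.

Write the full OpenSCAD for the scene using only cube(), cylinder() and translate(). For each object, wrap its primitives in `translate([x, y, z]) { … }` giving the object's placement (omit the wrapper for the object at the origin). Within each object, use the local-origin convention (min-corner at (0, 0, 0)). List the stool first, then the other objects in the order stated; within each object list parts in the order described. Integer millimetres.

translate([0, 0, 363]) cube([323, 300, 30]);
translate([19, 19, 0]) cylinder(h = 363, r = 19);
translate([304, 19, 0]) cylinder(h = 363, r = 19);
translate([19, 281, 0]) cylinder(h = 363, r = 19);
translate([304, 281, 0]) cylinder(h = 363, r = 19);
translate([0, 0, 393]) {
  translate([0, 0, 378]) cube([254, 260, 30]);
  cube([32, 32, 378]);
  translate([222, 0, 0]) cube([32, 32, 378]);
  translate([0, 228, 0]) cube([32, 32, 378]);
  translate([222, 228, 0]) cube([32, 32, 378]);
}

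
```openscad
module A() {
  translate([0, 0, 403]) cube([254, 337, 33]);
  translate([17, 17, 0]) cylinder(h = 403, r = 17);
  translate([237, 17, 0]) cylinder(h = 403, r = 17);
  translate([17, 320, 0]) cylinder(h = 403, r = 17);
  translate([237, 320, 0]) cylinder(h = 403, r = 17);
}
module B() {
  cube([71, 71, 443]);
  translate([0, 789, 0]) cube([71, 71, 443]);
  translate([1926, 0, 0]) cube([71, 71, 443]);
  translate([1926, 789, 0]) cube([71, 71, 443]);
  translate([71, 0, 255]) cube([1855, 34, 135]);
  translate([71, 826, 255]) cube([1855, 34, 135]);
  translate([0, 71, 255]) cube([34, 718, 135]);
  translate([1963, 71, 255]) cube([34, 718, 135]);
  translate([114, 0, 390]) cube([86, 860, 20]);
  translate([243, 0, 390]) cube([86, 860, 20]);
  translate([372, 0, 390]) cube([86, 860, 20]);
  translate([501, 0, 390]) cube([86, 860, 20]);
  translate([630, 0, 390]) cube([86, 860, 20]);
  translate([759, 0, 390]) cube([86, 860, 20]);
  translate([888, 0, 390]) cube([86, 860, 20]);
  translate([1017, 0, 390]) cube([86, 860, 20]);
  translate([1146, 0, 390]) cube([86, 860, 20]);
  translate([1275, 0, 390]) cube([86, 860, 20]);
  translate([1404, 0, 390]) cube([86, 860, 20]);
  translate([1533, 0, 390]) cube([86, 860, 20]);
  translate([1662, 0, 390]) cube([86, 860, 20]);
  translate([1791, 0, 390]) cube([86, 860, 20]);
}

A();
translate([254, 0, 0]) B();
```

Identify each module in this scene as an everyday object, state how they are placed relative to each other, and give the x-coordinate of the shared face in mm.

The stool's +x face and the bed frame's −x face are both at x = 254 mm.

A is a stool. B is a bed frame. The bed frame is against the stool's +x side, with their −y faces flush. The x-coordinate of the shared face is 254 mm.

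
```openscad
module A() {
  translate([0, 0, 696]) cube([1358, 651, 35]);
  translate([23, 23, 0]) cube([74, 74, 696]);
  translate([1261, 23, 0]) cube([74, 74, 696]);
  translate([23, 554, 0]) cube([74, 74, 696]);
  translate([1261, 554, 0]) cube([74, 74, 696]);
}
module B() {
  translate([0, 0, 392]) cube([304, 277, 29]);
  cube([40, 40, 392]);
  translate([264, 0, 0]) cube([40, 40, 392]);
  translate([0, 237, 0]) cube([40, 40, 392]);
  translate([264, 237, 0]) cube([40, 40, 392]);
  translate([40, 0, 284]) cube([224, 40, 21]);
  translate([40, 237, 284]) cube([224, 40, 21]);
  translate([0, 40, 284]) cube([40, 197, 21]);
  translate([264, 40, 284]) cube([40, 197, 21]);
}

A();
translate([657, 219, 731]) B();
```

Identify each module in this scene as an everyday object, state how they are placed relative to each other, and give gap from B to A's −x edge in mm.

A is a table. B is a stool. The stool is on top of the table. The gap from the stool to the table's −x edge is 657 mm.

The stool's min-x is at 657; the table's min-x is 0; gap = 657 mm.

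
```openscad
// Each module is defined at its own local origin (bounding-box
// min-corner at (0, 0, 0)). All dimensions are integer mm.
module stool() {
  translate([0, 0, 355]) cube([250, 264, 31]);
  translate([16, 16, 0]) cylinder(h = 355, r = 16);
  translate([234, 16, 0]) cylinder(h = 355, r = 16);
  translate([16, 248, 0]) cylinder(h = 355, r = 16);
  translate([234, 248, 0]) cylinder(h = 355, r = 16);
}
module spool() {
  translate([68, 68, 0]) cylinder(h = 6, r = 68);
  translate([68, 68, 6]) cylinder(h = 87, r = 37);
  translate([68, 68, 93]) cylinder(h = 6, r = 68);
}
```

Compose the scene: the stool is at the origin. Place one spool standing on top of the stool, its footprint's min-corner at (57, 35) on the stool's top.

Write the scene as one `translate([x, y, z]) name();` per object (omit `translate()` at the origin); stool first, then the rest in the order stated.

stool();
translate([57, 35, 386]) spool();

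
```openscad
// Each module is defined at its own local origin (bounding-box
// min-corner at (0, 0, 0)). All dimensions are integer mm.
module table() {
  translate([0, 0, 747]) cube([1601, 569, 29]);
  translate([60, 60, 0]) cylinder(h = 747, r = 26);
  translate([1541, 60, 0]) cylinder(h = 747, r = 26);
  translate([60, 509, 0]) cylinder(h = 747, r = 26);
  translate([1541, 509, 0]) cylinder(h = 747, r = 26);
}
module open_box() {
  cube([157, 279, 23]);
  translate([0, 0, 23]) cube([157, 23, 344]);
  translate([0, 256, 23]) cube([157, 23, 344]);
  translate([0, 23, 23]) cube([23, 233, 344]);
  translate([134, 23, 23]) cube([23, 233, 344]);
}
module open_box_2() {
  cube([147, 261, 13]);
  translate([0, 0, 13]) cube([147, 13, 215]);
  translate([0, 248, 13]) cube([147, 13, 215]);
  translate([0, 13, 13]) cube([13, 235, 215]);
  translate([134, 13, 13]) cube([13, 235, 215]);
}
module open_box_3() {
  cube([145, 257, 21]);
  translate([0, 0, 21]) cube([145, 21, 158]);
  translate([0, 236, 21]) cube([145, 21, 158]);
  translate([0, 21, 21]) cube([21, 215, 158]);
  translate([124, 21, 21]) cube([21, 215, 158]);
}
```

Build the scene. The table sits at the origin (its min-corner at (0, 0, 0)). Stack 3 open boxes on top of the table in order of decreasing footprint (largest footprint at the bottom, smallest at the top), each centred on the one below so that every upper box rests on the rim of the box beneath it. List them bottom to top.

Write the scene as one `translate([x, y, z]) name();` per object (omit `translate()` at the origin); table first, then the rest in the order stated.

table();
translate([722, 145, 776]) open_box();
translate([727, 154, 1143]) open_box_2();
translate([728, 156, 1371]) open_box_3();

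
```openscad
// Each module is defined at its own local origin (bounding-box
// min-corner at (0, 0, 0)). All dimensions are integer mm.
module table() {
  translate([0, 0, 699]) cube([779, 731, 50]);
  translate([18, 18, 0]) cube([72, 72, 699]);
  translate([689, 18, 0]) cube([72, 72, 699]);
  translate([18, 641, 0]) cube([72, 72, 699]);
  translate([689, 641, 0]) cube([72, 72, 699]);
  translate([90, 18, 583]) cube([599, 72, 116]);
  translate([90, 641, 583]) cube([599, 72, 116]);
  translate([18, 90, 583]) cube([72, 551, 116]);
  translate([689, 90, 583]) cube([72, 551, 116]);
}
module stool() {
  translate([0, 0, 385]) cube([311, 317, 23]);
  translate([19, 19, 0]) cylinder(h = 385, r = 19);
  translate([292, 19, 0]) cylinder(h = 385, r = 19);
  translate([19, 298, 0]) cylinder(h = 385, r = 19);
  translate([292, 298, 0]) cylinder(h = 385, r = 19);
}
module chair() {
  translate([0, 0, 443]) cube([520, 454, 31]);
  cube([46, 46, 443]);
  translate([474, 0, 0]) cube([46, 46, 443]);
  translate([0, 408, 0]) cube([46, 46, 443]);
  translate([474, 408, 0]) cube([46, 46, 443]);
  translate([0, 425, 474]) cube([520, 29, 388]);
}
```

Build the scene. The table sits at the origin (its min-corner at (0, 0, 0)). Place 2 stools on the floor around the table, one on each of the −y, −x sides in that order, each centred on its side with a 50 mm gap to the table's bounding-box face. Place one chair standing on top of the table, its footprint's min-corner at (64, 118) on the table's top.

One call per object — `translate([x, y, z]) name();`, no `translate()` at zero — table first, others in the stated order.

table();
translate([234, -367, 0]) stool();
translate([-361, 207, 0]) stool();
translate([64, 118, 749]) chair();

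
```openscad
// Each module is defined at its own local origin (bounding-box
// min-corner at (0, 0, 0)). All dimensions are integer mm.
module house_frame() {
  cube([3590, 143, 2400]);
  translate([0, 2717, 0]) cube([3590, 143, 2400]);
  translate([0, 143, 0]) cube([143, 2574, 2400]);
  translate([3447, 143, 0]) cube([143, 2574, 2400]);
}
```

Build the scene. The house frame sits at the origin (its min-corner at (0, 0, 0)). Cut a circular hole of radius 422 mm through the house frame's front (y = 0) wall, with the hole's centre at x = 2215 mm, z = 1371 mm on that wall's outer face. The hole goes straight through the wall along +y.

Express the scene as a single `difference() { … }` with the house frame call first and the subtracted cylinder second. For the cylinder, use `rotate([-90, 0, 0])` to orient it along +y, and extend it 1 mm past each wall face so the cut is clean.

difference() {
  house_frame();
  translate([2215, -1, 1371]) rotate([-90, 0, 0]) cylinder(h = 145, r = 422);
}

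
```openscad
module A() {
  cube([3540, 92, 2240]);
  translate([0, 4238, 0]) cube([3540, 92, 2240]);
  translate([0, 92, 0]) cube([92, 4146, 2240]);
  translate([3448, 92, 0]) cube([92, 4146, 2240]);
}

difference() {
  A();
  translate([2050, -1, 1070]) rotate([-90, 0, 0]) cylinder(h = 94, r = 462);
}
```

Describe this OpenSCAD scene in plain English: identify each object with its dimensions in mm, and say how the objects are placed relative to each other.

A is a box-shaped house frame (walls only): outside footprint 3540×4330 mm, wall height 2240 mm, wall thickness 92 mm. The two y-facing walls run the full x-width; the two x-facing walls fit between the inner faces of the y-facing walls.

The house frame has a circular hole of radius 462 mm through its front wall, centred at (x = 2050, z = 1070).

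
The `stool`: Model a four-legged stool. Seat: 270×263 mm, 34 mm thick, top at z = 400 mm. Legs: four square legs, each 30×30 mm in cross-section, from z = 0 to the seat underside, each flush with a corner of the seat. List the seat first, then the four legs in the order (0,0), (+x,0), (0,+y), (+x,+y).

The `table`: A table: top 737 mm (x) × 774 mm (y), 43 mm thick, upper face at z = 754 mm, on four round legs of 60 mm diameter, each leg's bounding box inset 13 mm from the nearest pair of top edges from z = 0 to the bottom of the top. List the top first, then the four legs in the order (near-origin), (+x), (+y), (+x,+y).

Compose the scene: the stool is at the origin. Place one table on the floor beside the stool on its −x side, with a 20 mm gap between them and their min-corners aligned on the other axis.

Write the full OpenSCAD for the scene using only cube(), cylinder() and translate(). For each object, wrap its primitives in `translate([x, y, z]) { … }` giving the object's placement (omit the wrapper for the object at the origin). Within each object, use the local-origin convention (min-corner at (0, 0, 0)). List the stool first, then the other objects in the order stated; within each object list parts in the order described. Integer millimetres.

translate([0, 0, 366]) cube([270, 263, 34]);
cube([30, 30, 366]);
translate([240, 0, 0]) cube([30, 30, 366]);
translate([0, 233, 0]) cube([30, 30, 366]);
translate([240, 233, 0]) cube([30, 30, 366]);
translate([-757, 0, 0]) {
  translate([0, 0, 711]) cube([737, 774, 43]);
  translate([43, 43, 0]) cylinder(h = 711, r = 30);
  translate([694, 43, 0]) cylinder(h = 711, r = 30);
  translate([43, 731, 0]) cylinder(h = 711, r = 30);
  translate([694, 731, 0]) cylinder(h = 711, r = 30);
}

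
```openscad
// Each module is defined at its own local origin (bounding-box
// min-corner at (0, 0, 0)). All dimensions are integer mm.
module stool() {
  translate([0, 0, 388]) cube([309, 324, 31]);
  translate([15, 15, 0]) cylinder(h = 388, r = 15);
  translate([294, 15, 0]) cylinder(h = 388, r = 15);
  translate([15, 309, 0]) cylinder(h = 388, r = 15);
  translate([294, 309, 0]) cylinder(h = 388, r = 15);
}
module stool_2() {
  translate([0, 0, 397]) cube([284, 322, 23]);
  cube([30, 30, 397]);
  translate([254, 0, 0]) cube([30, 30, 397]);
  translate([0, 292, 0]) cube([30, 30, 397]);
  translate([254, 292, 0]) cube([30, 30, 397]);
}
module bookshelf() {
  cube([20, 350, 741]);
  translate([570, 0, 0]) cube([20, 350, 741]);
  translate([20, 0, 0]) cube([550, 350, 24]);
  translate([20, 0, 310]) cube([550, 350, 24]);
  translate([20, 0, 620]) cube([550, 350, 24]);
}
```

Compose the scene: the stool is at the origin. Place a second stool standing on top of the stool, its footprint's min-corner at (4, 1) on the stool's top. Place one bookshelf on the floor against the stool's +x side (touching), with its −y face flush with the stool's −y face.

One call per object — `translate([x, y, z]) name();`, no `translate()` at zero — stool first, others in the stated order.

stool();
translate([4, 1, 419]) stool_2();
translate([309, 0, 0]) bookshelf();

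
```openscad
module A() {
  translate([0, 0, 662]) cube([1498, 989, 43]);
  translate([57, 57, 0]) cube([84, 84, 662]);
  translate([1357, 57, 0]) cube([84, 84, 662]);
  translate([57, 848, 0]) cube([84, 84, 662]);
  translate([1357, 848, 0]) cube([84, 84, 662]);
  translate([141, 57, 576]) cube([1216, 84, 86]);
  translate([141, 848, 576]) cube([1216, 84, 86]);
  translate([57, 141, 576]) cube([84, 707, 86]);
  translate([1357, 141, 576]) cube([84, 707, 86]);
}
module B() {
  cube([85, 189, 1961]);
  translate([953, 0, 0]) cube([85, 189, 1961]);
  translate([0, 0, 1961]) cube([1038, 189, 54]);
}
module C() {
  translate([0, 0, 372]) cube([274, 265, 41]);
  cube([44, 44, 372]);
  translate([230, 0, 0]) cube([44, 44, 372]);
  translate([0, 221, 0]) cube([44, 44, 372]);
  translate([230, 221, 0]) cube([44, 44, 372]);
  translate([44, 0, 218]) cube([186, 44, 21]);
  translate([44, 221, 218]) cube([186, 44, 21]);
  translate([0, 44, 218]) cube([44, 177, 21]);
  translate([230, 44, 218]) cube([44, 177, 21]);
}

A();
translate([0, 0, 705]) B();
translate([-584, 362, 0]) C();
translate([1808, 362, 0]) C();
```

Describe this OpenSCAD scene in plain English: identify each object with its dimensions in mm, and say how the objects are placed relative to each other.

A is a table with a 1498×989 mm rectangular top, 43 mm thick, top surface at z = 705 mm, supported by four 84×84 mm square legs, each inset 57 mm from the nearest pair of top edges, running from the floor. Four apron rails, 84 mm thick and 86 mm tall, run between adjacent legs with their top edges flush with the underside of the top and their outer faces flush with the legs' outer faces.

B is a door frame. The clear opening is 868 mm wide and 1961 mm high. Two 85 mm wide jambs, 189 mm deep, stand either side of the opening from the floor to the top of the opening. A 54 mm thick head sits across the top of both jambs, spanning the full outside width of the frame.

C is a simple wooden stool: a rectangular seat 274 mm (x) by 265 mm (y), 41 mm thick, top face at z = 413 mm, on four square legs, each 44×44 mm in cross-section. The legs rest on z = 0, each flush with a corner of the seat. Four stretchers, 44 mm wide and 21 mm tall, connect adjacent legs with their undersides at z = 218 mm, each running between the inner faces of the legs it joins and aligned with the legs' outer faces on the other axis.

The door frame is on top of the table. Two stools sit around the table at the −x, +x sides.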